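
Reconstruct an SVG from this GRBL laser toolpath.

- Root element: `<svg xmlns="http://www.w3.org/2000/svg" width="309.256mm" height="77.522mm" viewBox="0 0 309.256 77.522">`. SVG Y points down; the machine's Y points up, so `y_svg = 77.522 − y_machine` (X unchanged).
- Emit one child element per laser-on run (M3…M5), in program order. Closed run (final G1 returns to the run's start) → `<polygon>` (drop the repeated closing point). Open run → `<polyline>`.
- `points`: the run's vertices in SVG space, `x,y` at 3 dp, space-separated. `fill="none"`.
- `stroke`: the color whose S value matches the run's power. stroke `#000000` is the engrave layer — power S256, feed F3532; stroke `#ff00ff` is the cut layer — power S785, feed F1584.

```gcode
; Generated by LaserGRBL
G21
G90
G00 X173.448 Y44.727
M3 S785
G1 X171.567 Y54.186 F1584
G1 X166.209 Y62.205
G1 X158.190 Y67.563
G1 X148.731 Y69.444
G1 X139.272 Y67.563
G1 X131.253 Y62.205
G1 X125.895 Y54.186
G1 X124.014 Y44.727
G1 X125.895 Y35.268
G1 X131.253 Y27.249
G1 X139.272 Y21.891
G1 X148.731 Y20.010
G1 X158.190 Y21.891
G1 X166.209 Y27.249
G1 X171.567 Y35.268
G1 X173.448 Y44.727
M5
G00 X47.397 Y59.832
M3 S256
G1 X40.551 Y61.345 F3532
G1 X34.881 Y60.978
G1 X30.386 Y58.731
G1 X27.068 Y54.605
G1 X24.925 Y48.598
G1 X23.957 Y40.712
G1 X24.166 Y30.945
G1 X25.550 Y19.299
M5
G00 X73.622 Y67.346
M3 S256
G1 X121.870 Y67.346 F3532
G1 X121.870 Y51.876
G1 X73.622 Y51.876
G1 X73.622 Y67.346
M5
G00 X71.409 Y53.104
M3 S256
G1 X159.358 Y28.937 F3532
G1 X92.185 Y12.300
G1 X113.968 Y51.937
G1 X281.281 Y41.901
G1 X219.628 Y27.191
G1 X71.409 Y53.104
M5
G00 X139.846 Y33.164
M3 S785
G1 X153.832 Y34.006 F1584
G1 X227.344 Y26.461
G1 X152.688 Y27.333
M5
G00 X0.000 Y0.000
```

<svg xmlns="http://www.w3.org/2000/svg" width="309.256mm" height="77.522mm" viewBox="0 0 309.256 77.522">
  <polygon points="173.448,32.795 171.567,23.336 166.209,15.317 158.190,9.959 148.731,8.078 139.272,9.959 131.253,15.317 125.895,23.336 124.014,32.795 125.895,42.254 131.253,50.273 139.272,55.631 148.731,57.512 158.190,55.631 166.209,50.273 171.567,42.254" fill="none" stroke="#ff00ff"/>
  <polyline points="47.397,17.690 40.551,16.177 34.881,16.544 30.386,18.791 27.068,22.917 24.925,28.924 23.957,36.810 24.166,46.577 25.550,58.223" fill="none" stroke="#000000"/>
  <polygon points="73.622,10.176 121.870,10.176 121.870,25.646 73.622,25.646" fill="none" stroke="#000000"/>
  <polygon points="71.409,24.418 159.358,48.585 92.185,65.222 113.968,25.585 281.281,35.621 219.628,50.331" fill="none" stroke="#000000"/>
  <polyline points="139.846,44.358 153.832,43.516 227.344,51.061 152.688,50.189" fill="none" stroke="#ff00ff"/>
</svg>

y_svg = 77.522 − y_m.

[1] S785→`#ff00ff` (cut); closed run; points: 173.448,32.795 171.567,23.336 166.209,15.317 158.190,9.959 148.731,8.078 139.272,9.959 131.253,15.317 125.895,23.336 124.014,32.795 125.895,42.254 131.253,50.273 139.272,55.631 148.731,57.512 158.190,55.631 166.209,50.273 171.567,42.254

[2] S256→`#000000` (engrave); open run; points: 47.397,17.690 40.551,16.177 34.881,16.544 30.386,18.791 27.068,22.917 24.925,28.924 23.957,36.810 24.166,46.577 25.550,58.223

[3] S256→`#000000` (engrave); closed run; points: 73.622,10.176 121.870,10.176 121.870,25.646 73.622,25.646

[4] S256→`#000000` (engrave); closed run; points: 71.409,24.418 159.358,48.585 92.185,65.222 113.968,25.585 281.281,35.621 219.628,50.331

[5] S785→`#ff00ff` (cut); open run; points: 139.846,44.358 153.832,43.516 227.344,51.061 152.688,50.189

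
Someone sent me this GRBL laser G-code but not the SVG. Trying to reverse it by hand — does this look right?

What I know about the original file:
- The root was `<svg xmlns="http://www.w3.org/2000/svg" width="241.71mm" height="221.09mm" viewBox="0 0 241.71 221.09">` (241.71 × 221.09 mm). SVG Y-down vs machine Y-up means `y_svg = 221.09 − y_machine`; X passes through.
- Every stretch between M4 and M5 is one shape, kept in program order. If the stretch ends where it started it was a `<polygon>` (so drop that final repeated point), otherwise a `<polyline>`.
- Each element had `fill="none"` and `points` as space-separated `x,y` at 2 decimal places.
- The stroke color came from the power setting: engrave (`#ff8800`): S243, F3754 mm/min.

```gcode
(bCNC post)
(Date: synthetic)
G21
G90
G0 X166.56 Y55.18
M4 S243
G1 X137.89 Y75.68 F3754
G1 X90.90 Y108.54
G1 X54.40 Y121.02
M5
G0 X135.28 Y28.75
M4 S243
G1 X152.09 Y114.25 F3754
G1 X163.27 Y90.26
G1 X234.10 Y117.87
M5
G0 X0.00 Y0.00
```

<svg xmlns="http://www.w3.org/2000/svg" width="241.71mm" height="221.09mm" viewBox="0 0 241.71 221.09">
  <polyline points="166.56,165.91 137.89,145.41 90.90,112.55 54.40,100.07" fill="none" stroke="#ff8800"/>
  <polyline points="135.28,192.34 152.09,106.84 163.27,130.83 234.10,103.22" fill="none" stroke="#ff8800"/>
</svg>

Machine Y-up, SVG Y-down with viewBox height 221.09, so y_svg = 221.09 − y_machine; X carries over. Every run uses S243, so all elements get stroke `#ff8800` (engrave).

Run 1: The run is open, so emit a `<polyline>` with points (Y-flipped): 166.56,165.91 137.89,145.41 90.90,112.55 54.40,100.07.

Run 2: The run is open, so emit a `<polyline>` with points (Y-flipped): 135.28,192.34 152.09,106.84 163.27,130.83 234.10,103.22.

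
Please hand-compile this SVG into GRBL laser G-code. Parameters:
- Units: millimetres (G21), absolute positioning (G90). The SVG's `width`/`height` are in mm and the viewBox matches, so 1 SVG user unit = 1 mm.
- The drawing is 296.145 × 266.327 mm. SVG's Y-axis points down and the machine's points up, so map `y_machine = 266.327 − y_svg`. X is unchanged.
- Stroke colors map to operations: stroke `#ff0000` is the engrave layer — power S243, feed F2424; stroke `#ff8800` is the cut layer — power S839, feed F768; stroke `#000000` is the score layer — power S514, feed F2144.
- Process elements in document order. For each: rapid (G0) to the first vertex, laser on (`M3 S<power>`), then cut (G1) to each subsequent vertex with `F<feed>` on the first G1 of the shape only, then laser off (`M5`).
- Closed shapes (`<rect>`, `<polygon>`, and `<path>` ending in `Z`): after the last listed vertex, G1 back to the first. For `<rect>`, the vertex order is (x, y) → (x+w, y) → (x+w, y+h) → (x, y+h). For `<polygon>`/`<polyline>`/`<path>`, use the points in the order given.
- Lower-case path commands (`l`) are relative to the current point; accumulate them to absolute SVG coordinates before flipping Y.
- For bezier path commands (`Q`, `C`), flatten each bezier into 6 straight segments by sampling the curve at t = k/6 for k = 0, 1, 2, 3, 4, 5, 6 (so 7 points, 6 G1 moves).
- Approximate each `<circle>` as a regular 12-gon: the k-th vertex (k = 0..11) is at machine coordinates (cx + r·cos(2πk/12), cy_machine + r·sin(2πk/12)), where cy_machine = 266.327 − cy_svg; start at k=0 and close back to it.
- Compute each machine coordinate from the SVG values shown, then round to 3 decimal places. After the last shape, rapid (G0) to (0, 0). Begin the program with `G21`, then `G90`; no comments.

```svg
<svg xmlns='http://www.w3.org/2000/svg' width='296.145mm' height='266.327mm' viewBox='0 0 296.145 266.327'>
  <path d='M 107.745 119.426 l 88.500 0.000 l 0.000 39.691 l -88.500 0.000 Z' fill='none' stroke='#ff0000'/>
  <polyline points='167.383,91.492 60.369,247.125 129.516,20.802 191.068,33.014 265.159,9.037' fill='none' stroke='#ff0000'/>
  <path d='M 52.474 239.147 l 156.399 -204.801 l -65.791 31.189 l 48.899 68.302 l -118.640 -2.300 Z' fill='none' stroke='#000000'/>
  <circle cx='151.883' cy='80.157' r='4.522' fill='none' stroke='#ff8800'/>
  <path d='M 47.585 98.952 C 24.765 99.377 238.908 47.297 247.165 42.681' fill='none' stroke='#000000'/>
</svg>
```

viewBox `0 0 296.145 266.327` with mm width/height → 1 unit = 1 mm. Flip: y_m = 266.327 − y_svg.

**Shape 1** — `<path>` rectangle, stroke `#ff0000` → engrave (S243, F2424). Machine vertices: (107.745,146.901) → (196.245,146.901) → (196.245,107.210) → (107.745,107.210) → (107.745,146.901). Closed: final G1 returns to the first vertex.

**Shape 2** — `<polyline>` open polyline, stroke `#ff0000` → engrave (S243, F2424). Machine vertices: (167.383,174.835) → (60.369,19.202) → (129.516,245.525) → (191.068,233.313) → (265.159,257.290). Open path.

**Shape 3** — `<path>` closed polygon, stroke `#000000` → score (S514, F2144). Machine vertices: (52.474,27.180) → (208.873,231.981) → (143.082,200.792) → (191.981,132.490) → (73.341,134.790) → (52.474,27.180). Closed: final G1 returns to the first vertex.

**Shape 4** — `<circle>` circle, stroke `#ff8800` → cut (S839, F768). Machine vertices: (156.405,186.170) → (155.799,188.431) → (154.144,190.086) → (151.883,190.692) → (149.622,190.086) → (147.967,188.431) → (147.361,186.170) → (147.967,183.909) → (149.622,182.254) → (151.883,181.648) → (154.144,182.254) → (155.799,183.909) → (156.405,186.170). Closed: final G1 returns to the first vertex.

**Shape 5** — `<path>` cubic bezier, stroke `#000000` → score (S514, F2144). Control points (SVG): P0=(47.585,98.952), P1=(24.765,99.377), P2=(238.908,47.297), P3=(247.165,42.681); sampled at t=k/6. Machine vertices: (47.585,167.375) → (53.872,171.075) → (87.351,180.749) → (135.721,193.620) → (186.681,206.911) → (227.930,217.845) → (247.165,223.646). Open path.

G21
G90
G0 X107.745 Y146.901
M3 S243
G1 X196.245 Y146.901 F2424
G1 X196.245 Y107.210
G1 X107.745 Y107.210
G1 X107.745 Y146.901
M5
G0 X167.383 Y174.835
M3 S243
G1 X60.369 Y19.202 F2424
G1 X129.516 Y245.525
G1 X191.068 Y233.313
G1 X265.159 Y257.290
M5
G0 X52.474 Y27.180
M3 S514
G1 X208.873 Y231.981 F2144
G1 X143.082 Y200.792
G1 X191.981 Y132.490
G1 X73.341 Y134.790
G1 X52.474 Y27.180
M5
G0 X156.405 Y186.170
M3 S839
G1 X155.799 Y188.431 F768
G1 X154.144 Y190.086
G1 X151.883 Y190.692
G1 X149.622 Y190.086
G1 X147.967 Y188.431
G1 X147.361 Y186.170
G1 X147.967 Y183.909
G1 X149.622 Y182.254
G1 X151.883 Y181.648
G1 X154.144 Y182.254
G1 X155.799 Y183.909
G1 X156.405 Y186.170
M5
G0 X47.585 Y167.375
M3 S514
G1 X53.872 Y171.075 F2144
G1 X87.351 Y180.749
G1 X135.721 Y193.620
G1 X186.681 Y206.911
G1 X227.930 Y217.845
G1 X247.165 Y223.646
M5
G0 X0.000 Y0.000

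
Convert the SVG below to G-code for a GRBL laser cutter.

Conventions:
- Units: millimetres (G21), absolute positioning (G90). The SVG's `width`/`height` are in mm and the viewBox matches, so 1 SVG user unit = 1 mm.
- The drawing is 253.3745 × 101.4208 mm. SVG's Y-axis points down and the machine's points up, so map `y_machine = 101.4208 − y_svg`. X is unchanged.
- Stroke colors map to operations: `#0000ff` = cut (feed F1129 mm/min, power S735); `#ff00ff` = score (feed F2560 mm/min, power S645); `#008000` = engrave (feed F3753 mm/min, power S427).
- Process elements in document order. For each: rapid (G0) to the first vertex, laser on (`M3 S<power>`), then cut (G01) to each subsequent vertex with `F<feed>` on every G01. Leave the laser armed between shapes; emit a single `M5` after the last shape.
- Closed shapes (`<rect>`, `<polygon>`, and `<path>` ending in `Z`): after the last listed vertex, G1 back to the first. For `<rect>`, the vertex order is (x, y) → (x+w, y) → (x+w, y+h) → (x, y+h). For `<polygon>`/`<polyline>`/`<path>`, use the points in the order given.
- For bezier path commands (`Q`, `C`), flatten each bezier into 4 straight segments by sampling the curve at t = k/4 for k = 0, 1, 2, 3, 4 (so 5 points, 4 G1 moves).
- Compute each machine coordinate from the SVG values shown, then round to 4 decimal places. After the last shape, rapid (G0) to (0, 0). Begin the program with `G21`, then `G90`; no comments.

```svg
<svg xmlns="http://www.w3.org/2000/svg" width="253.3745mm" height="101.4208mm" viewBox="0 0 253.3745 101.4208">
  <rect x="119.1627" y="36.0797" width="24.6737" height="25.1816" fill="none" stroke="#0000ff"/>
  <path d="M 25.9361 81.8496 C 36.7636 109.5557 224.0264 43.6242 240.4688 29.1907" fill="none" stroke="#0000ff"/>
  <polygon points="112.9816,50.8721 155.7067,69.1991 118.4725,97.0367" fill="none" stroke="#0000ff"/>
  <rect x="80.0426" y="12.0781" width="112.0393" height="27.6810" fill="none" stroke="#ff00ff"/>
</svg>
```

G21
G90
G0 X119.1627 Y65.3411
M3 S735
G01 X143.8364 Y65.3411 F1129
G01 X143.8364 Y40.1595 F1129
G01 X119.1627 Y40.1595 F1129
G01 X119.1627 Y65.3411 F1129
G0 X25.9361 Y19.5712
M3 S735
G01 X61.7125 Y14.0809 F1129
G01 X131.0969 Y30.0983 F1129
G01 X201.5340 Y54.0168 F1129
G01 X240.4688 Y72.2301 F1129
G0 X112.9816 Y50.5487
M3 S735
G01 X155.7067 Y32.2217 F1129
G01 X118.4725 Y4.3841 F1129
G01 X112.9816 Y50.5487 F1129
G0 X80.0426 Y89.3427
M3 S645
G01 X192.0819 Y89.3427 F2560
G01 X192.0819 Y61.6617 F2560
G01 X80.0426 Y61.6617 F2560
G01 X80.0426 Y89.3427 F2560
M5
G0 X0.0000 Y0.0000

viewBox `0 0 253.3745 101.4208` with mm width/height → 1 unit = 1 mm. Flip: y_m = 101.4208 − y_svg.

**Shape 1** — `<rect>` rectangle, stroke `#0000ff` → cut (S735, F1129). Machine vertices: (119.1627,65.3411) → (143.8364,65.3411) → (143.8364,40.1595) → (119.1627,40.1595) → (119.1627,65.3411). Closed: final G1 returns to the first vertex.

**Shape 2** — `<path>` cubic bezier, stroke `#0000ff` → cut (S735, F1129). Control points (SVG): P0=(25.9361,81.8496), P1=(36.7636,109.5557), P2=(224.0264,43.6242), P3=(240.4688,29.1907); sampled at t=k/4. Machine vertices: (25.9361,19.5712) → (61.7125,14.0809) → (131.0969,30.0983) → (201.5340,54.0168) → (240.4688,72.2301). Open path.

**Shape 3** — `<polygon>` regular polygon, stroke `#0000ff` → cut (S735, F1129). Machine vertices: (112.9816,50.5487) → (155.7067,32.2217) → (118.4725,4.3841) → (112.9816,50.5487). Closed: final G1 returns to the first vertex.

**Shape 4** — `<rect>` rectangle, stroke `#ff00ff` → score (S645, F2560). Machine vertices: (80.0426,89.3427) → (192.0819,89.3427) → (192.0819,61.6617) → (80.0426,61.6617) → (80.0426,89.3427). Closed: final G1 returns to the first vertex.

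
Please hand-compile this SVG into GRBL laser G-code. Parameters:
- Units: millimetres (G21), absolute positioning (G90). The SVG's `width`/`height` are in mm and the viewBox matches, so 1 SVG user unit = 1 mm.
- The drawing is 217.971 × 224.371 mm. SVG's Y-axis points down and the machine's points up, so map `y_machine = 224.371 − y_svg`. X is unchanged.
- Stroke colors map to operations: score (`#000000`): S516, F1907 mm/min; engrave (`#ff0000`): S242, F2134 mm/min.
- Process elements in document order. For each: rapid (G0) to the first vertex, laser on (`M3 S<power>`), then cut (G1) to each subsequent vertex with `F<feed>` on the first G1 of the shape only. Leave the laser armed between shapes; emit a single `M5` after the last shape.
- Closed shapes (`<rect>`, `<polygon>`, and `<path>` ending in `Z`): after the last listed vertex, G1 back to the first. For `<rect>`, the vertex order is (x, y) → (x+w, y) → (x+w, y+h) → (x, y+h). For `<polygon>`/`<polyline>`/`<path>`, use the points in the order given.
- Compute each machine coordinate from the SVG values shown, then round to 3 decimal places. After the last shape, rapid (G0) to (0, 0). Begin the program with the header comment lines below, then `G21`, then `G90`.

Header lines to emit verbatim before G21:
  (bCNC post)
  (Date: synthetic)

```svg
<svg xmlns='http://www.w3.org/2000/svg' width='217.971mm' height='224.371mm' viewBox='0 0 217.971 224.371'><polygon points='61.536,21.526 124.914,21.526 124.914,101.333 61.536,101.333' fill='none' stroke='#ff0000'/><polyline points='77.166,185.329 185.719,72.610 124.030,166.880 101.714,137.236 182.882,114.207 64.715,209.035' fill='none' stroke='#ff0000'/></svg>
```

(bCNC post)
(Date: synthetic)
G21
G90
G0 X61.536 Y202.845
M3 S242
G1 X124.914 Y202.845 F2134
G1 X124.914 Y123.038
G1 X61.536 Y123.038
G1 X61.536 Y202.845
G0 X77.166 Y39.042
M3 S242
G1 X185.719 Y151.761 F2134
G1 X124.030 Y57.491
G1 X101.714 Y87.135
G1 X182.882 Y110.164
G1 X64.715 Y15.336
M5
G0 X0.000 Y0.000

viewBox `0 0 217.971 224.371` with mm width/height → 1 unit = 1 mm. Flip: y_m = 224.371 − y_svg.

**Shape 1** — `<polygon>` rectangle, stroke `#ff0000` → engrave (S242, F2134). Machine vertices: (61.536,202.845) → (124.914,202.845) → (124.914,123.038) → (61.536,123.038) → (61.536,202.845). Closed: final G1 returns to the first vertex.

**Shape 2** — `<polyline>` open polyline, stroke `#ff0000` → engrave (S242, F2134). Machine vertices: (77.166,39.042) → (185.719,151.761) → (124.030,57.491) → (101.714,87.135) → (182.882,110.164) → (64.715,15.336). Open path.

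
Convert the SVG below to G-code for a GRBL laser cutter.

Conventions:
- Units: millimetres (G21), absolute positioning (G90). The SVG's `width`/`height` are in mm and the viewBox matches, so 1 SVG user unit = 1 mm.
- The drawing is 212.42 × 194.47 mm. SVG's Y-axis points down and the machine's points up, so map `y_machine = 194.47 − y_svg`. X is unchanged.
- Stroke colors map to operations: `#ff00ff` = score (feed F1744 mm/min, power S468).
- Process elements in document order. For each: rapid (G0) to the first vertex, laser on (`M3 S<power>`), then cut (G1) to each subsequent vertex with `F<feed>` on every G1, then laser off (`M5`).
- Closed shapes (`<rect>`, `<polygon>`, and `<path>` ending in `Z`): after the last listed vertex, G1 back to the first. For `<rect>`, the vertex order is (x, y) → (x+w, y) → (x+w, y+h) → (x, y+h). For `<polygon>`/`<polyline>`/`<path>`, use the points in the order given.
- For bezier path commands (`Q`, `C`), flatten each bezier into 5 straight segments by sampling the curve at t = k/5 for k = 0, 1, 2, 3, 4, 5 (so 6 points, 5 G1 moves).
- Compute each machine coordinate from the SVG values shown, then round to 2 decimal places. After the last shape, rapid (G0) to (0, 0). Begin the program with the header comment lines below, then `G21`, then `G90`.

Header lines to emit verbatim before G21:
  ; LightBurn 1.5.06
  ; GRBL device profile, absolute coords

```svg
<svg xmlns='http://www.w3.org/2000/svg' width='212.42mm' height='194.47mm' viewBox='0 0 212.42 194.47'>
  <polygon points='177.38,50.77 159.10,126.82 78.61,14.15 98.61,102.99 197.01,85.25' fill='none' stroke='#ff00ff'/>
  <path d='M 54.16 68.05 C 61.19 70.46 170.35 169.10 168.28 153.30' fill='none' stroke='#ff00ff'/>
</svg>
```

Since the viewBox matches the mm dimensions, user units are millimetres directly. The only transform is the Y-flip y_m = 194.47 − y_svg.

Shape 1 is a closed polygon drawn with `<polygon>`. Its stroke #ff00ff means score at S468, F1744. After flipping Y the toolpath is (177.38,143.70) → (159.10,67.65) → (78.61,180.32) → (98.61,91.48) → (197.01,109.22) → (177.38,143.70), returning to the start.

Shape 2 is a cubic bezier drawn with `<path>`. Its stroke #ff00ff means score at S468, F1744. After flipping Y the toolpath is (54.16,126.42) → (68.93,115.11) → (97.96,90.82) → (131.03,63.66) → (157.88,43.74) → (168.28,41.17).

; LightBurn 1.5.06
; GRBL device profile, absolute coords
G21
G90
G0 X177.38 Y143.70
M3 S468
G1 X159.10 Y67.65 F1744
G1 X78.61 Y180.32 F1744
G1 X98.61 Y91.48 F1744
G1 X197.01 Y109.22 F1744
G1 X177.38 Y143.70 F1744
M5
G0 X54.16 Y126.42
M3 S468
G1 X68.93 Y115.11 F1744
G1 X97.96 Y90.82 F1744
G1 X131.03 Y63.66 F1744
G1 X157.88 Y43.74 F1744
G1 X168.28 Y41.17 F1744
M5
G0 X0.00 Y0.00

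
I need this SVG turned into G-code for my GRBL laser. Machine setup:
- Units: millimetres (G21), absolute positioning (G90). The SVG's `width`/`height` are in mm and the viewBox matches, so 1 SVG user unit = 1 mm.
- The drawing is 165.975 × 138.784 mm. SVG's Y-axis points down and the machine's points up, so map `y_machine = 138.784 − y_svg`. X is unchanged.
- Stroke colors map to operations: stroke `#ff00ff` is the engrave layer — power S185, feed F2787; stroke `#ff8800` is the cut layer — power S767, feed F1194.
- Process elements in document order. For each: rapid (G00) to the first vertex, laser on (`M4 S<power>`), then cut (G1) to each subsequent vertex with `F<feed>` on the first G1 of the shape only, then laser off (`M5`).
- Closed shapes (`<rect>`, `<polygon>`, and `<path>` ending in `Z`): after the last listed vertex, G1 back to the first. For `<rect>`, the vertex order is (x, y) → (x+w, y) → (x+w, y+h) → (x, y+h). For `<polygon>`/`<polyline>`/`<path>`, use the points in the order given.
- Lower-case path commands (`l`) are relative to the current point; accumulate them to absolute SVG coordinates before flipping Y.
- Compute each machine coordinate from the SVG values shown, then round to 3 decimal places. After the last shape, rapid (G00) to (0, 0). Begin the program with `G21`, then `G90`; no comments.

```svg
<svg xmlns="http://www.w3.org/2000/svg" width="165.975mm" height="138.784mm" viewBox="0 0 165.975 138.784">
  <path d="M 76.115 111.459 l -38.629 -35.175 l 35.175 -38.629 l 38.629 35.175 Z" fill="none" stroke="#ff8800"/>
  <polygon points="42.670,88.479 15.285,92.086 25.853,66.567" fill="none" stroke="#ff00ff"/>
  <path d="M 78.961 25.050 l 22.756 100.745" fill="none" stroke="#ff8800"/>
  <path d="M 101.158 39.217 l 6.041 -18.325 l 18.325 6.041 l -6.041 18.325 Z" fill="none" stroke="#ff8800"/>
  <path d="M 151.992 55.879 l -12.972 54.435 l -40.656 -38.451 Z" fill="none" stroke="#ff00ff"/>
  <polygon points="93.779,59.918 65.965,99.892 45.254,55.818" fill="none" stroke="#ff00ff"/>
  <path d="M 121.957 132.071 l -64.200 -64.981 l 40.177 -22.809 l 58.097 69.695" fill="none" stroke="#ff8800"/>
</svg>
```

G21
G90
G00 X76.115 Y27.325
M4 S767
G1 X37.486 Y62.500 F1194
G1 X72.661 Y101.129
G1 X111.290 Y65.954
G1 X76.115 Y27.325
M5
G00 X42.670 Y50.305
M4 S185
G1 X15.285 Y46.698 F2787
G1 X25.853 Y72.217
G1 X42.670 Y50.305
M5
G00 X78.961 Y113.734
M4 S767
G1 X101.717 Y12.989 F1194
M5
G00 X101.158 Y99.567
M4 S767
G1 X107.199 Y117.892 F1194
G1 X125.524 Y111.851
G1 X119.483 Y93.526
G1 X101.158 Y99.567
M5
G00 X151.992 Y82.905
M4 S185
G1 X139.020 Y28.470 F2787
G1 X98.364 Y66.921
G1 X151.992 Y82.905
M5
G00 X93.779 Y78.866
M4 S185
G1 X65.965 Y38.892 F2787
G1 X45.254 Y82.966
G1 X93.779 Y78.866
M5
G00 X121.957 Y6.713
M4 S767
G1 X57.757 Y71.694 F1194
G1 X97.934 Y94.503
G1 X156.031 Y24.808
M5
G00 X0.000 Y0.000

viewBox `0 0 165.975 138.784` with mm width/height → 1 unit = 1 mm. Flip: y_m = 138.784 − y_svg.

**Shape 1** — `<path>` regular polygon, stroke `#ff8800` → cut (S767, F1194). Machine vertices: (76.115,27.325) → (37.486,62.500) → (72.661,101.129) → (111.290,65.954) → (76.115,27.325). Closed: final G1 returns to the first vertex.

**Shape 2** — `<polygon>` regular polygon, stroke `#ff00ff` → engrave (S185, F2787). Machine vertices: (42.670,50.305) → (15.285,46.698) → (25.853,72.217) → (42.670,50.305). Closed: final G1 returns to the first vertex.

**Shape 3** — `<path>` line segment, stroke `#ff8800` → cut (S767, F1194). Machine vertices: (78.961,113.734) → (101.717,12.989). Open path.

**Shape 4** — `<path>` regular polygon, stroke `#ff8800` → cut (S767, F1194). Machine vertices: (101.158,99.567) → (107.199,117.892) → (125.524,111.851) → (119.483,93.526) → (101.158,99.567). Closed: final G1 returns to the first vertex.

**Shape 5** — `<path>` regular polygon, stroke `#ff00ff` → engrave (S185, F2787). Machine vertices: (151.992,82.905) → (139.020,28.470) → (98.364,66.921) → (151.992,82.905). Closed: final G1 returns to the first vertex.

**Shape 6** — `<polygon>` regular polygon, stroke `#ff00ff` → engrave (S185, F2787). Machine vertices: (93.779,78.866) → (65.965,38.892) → (45.254,82.966) → (93.779,78.866). Closed: final G1 returns to the first vertex.

**Shape 7** — `<path>` open polyline, stroke `#ff8800` → cut (S767, F1194). Machine vertices: (121.957,6.713) → (57.757,71.694) → (97.934,94.503) → (156.031,24.808). Open path.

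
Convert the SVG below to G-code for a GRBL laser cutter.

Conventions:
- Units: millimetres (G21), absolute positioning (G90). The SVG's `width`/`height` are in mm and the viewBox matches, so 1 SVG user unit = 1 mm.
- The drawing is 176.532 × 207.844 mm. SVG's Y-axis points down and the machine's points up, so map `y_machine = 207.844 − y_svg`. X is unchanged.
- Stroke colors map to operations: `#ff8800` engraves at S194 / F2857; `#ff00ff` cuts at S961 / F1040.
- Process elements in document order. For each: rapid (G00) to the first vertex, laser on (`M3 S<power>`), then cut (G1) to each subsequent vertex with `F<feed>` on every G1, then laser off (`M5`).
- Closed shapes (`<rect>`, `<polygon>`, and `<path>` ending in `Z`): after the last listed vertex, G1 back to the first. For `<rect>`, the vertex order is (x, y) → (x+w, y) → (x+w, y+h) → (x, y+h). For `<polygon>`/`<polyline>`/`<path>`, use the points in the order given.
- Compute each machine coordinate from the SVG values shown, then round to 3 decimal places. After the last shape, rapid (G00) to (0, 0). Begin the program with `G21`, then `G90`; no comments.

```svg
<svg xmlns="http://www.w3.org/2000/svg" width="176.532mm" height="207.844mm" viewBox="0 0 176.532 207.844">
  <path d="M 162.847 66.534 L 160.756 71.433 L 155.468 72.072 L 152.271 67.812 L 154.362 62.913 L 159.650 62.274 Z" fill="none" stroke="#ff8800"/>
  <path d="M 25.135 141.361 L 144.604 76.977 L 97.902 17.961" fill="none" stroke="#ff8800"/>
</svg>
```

G21
G90
G00 X162.847 Y141.310
M3 S194
G1 X160.756 Y136.411 F2857
G1 X155.468 Y135.772 F2857
G1 X152.271 Y140.032 F2857
G1 X154.362 Y144.931 F2857
G1 X159.650 Y145.570 F2857
G1 X162.847 Y141.310 F2857
M5
G00 X25.135 Y66.483
M3 S194
G1 X144.604 Y130.867 F2857
G1 X97.902 Y189.883 F2857
M5
G00 X0.000 Y0.000

1 u = 1 mm; y_m = 207.844 − y.

[1] `<path>` regular polygon, #ff8800→engrave S194 F2857: (162.847,141.310) → (160.756,136.411) → (155.468,135.772) → (152.271,140.032) → (154.362,144.931) → (159.650,145.570) → (162.847,141.310) (closed)

[2] `<path>` open polyline, #ff8800→engrave S194 F2857: (25.135,66.483) → (144.604,130.867) → (97.902,189.883)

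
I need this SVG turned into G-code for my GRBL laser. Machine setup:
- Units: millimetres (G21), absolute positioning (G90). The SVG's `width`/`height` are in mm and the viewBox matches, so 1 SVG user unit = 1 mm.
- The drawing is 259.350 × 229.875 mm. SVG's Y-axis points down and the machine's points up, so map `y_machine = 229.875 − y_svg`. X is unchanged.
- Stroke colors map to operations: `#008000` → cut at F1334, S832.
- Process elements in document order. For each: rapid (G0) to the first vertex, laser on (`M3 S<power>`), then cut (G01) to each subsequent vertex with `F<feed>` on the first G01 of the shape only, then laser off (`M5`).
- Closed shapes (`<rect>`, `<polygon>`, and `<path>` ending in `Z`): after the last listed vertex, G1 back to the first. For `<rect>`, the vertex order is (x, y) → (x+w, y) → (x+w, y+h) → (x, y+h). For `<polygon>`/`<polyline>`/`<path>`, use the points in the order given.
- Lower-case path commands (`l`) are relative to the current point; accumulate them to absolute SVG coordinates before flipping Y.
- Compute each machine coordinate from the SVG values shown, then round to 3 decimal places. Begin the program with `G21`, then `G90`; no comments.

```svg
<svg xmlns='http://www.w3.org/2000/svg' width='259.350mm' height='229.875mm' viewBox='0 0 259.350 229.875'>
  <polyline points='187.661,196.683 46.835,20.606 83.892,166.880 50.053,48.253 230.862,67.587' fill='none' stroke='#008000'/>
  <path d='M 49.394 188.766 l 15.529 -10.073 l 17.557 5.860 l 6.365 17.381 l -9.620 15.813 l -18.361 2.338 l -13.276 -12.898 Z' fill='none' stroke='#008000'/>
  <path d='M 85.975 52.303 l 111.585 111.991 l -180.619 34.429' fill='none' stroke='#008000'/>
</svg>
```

1 u = 1 mm; y_m = 229.875 − y.

[1] `<polyline>` open polyline, #008000→cut S832 F1334: (187.661,33.192) → (46.835,209.269) → (83.892,62.995) → (50.053,181.622) → (230.862,162.288)

[2] `<path>` regular polygon, #008000→cut S832 F1334: (49.394,41.109) → (64.923,51.182) → (82.480,45.322) → (88.845,27.941) → (79.225,12.128) → (60.864,9.790) → (47.588,22.688) → (49.394,41.109) (closed)

[3] `<path>` open polyline, #008000→cut S832 F1334: (85.975,177.572) → (197.560,65.581) → (16.941,31.152)

G21
G90
G0 X187.661 Y33.192
M3 S832
G01 X46.835 Y209.269 F1334
G01 X83.892 Y62.995
G01 X50.053 Y181.622
G01 X230.862 Y162.288
M5
G0 X49.394 Y41.109
M3 S832
G01 X64.923 Y51.182 F1334
G01 X82.480 Y45.322
G01 X88.845 Y27.941
G01 X79.225 Y12.128
G01 X60.864 Y9.790
G01 X47.588 Y22.688
G01 X49.394 Y41.109
M5
G0 X85.975 Y177.572
M3 S832
G01 X197.560 Y65.581 F1334
G01 X16.941 Y31.152
M5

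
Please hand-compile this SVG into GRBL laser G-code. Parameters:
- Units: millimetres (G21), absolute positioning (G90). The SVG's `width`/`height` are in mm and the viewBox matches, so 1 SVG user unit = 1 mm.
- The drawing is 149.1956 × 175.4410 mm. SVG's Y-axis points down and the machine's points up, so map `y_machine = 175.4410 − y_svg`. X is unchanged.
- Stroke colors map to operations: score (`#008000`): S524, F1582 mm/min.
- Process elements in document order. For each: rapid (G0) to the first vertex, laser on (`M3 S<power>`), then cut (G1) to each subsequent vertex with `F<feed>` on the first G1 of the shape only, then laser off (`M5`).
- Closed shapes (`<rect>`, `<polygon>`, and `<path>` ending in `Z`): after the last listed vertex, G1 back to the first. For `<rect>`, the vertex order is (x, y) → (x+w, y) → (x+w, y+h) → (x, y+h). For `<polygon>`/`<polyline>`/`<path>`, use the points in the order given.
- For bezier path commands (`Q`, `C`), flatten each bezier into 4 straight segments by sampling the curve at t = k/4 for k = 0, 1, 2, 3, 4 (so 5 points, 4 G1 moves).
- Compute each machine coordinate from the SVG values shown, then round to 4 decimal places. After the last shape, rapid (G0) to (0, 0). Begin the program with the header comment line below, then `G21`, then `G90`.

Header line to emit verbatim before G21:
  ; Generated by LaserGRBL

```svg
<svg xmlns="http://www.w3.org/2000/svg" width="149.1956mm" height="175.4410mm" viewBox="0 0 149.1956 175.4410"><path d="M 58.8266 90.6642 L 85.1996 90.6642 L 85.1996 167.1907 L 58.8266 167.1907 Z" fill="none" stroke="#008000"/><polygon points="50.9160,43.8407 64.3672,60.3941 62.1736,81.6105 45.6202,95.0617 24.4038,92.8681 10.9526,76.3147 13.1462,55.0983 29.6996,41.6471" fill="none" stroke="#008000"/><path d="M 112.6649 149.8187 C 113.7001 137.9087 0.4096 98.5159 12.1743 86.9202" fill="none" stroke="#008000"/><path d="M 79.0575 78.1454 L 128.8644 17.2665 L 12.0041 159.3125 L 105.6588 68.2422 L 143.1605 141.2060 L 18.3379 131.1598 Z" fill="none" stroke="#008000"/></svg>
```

1 u = 1 mm; y_m = 175.4410 − y.

[1] `<path>` rectangle, #008000→score S524 F1582: (58.8266,84.7768) → (85.1996,84.7768) → (85.1996,8.2503) → (58.8266,8.2503) → (58.8266,84.7768) (closed)

[2] `<polygon>` regular polygon, #008000→score S524 F1582: (50.9160,131.6003) → (64.3672,115.0469) → (62.1736,93.8305) → (45.6202,80.3793) → (24.4038,82.5729) → (10.9526,99.1263) → (13.1462,120.3427) → (29.6996,133.7939) → (50.9160,131.6003) (closed)

[3] `<path>` cubic bezier, #008000→score S524 F1582: (112.6649,25.6223) → (95.7456,38.8441) → (58.3960,57.1894) → (23.0583,75.4758) → (12.1743,88.5208)

[4] `<path>` closed polygon, #008000→score S524 F1582: (79.0575,97.2956) → (128.8644,158.1745) → (12.0041,16.1285) → (105.6588,107.1988) → (143.1605,34.2350) → (18.3379,44.2812) → (79.0575,97.2956) (closed)

; Generated by LaserGRBL
G21
G90
G0 X58.8266 Y84.7768
M3 S524
G1 X85.1996 Y84.7768 F1582
G1 X85.1996 Y8.2503
G1 X58.8266 Y8.2503
G1 X58.8266 Y84.7768
M5
G0 X50.9160 Y131.6003
M3 S524
G1 X64.3672 Y115.0469 F1582
G1 X62.1736 Y93.8305
G1 X45.6202 Y80.3793
G1 X24.4038 Y82.5729
G1 X10.9526 Y99.1263
G1 X13.1462 Y120.3427
G1 X29.6996 Y133.7939
G1 X50.9160 Y131.6003
M5
G0 X112.6649 Y25.6223
M3 S524
G1 X95.7456 Y38.8441 F1582
G1 X58.3960 Y57.1894
G1 X23.0583 Y75.4758
G1 X12.1743 Y88.5208
M5
G0 X79.0575 Y97.2956
M3 S524
G1 X128.8644 Y158.1745 F1582
G1 X12.0041 Y16.1285
G1 X105.6588 Y107.1988
G1 X143.1605 Y34.2350
G1 X18.3379 Y44.2812
G1 X79.0575 Y97.2956
M5
G0 X0.0000 Y0.0000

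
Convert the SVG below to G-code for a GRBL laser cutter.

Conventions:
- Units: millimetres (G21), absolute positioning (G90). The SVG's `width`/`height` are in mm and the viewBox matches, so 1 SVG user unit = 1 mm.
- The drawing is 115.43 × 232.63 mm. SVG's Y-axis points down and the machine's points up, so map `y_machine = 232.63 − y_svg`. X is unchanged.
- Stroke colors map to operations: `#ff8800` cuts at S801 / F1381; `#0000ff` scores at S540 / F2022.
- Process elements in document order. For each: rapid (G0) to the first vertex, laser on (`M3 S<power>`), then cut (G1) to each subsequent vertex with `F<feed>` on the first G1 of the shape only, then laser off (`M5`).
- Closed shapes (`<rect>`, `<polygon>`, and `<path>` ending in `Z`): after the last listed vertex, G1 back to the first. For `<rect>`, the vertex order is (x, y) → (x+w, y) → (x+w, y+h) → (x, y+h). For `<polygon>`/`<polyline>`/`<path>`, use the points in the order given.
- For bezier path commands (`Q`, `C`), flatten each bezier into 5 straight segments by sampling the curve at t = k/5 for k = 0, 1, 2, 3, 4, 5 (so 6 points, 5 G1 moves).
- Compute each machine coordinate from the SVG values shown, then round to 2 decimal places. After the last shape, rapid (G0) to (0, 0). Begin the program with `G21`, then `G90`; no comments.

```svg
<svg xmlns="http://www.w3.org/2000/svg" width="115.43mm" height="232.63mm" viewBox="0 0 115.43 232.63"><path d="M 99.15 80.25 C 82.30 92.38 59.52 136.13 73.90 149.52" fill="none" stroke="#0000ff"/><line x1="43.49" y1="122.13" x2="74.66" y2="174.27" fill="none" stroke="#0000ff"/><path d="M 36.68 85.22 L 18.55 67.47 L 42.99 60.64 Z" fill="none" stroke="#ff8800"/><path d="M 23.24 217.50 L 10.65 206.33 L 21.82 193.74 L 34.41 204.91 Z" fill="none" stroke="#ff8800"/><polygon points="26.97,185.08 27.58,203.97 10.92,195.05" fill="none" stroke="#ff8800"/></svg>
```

G21
G90
G0 X99.15 Y152.38
M3 S540
G1 X88.67 Y141.80 F2022
G1 X78.84 Y126.61
G1 X71.72 Y109.78
G1 X69.39 Y94.29
G1 X73.90 Y83.11
M5
G0 X43.49 Y110.50
M3 S540
G1 X74.66 Y58.36 F2022
M5
G0 X36.68 Y147.41
M3 S801
G1 X18.55 Y165.16 F1381
G1 X42.99 Y171.99
G1 X36.68 Y147.41
M5
G0 X23.24 Y15.13
M3 S801
G1 X10.65 Y26.30 F1381
G1 X21.82 Y38.89
G1 X34.41 Y27.72
G1 X23.24 Y15.13
M5
G0 X26.97 Y47.55
M3 S801
G1 X27.58 Y28.66 F1381
G1 X10.92 Y37.58
G1 X26.97 Y47.55
M5
G0 X0.00 Y0.00

viewBox `0 0 115.43 232.63` with mm width/height → 1 unit = 1 mm. Flip: y_m = 232.63 − y_svg.

**Shape 1** — `<path>` cubic bezier, stroke `#0000ff` → score (S540, F2022). Control points (SVG): P0=(99.15,80.25), P1=(82.30,92.38), P2=(59.52,136.13), P3=(73.90,149.52); sampled at t=k/5. Machine vertices: (99.15,152.38) → (88.67,141.80) → (78.84,126.61) → (71.72,109.78) → (69.39,94.29) → (73.90,83.11). Open path.

**Shape 2** — `<line>` line segment, stroke `#0000ff` → score (S540, F2022). Machine vertices: (43.49,110.50) → (74.66,58.36). Open path.

**Shape 3** — `<path>` regular polygon, stroke `#ff8800` → cut (S801, F1381). Machine vertices: (36.68,147.41) → (18.55,165.16) → (42.99,171.99) → (36.68,147.41). Closed: final G1 returns to the first vertex.

**Shape 4** — `<path>` regular polygon, stroke `#ff8800` → cut (S801, F1381). Machine vertices: (23.24,15.13) → (10.65,26.30) → (21.82,38.89) → (34.41,27.72) → (23.24,15.13). Closed: final G1 returns to the first vertex.

**Shape 5** — `<polygon>` regular polygon, stroke `#ff8800` → cut (S801, F1381). Machine vertices: (26.97,47.55) → (27.58,28.66) → (10.92,37.58) → (26.97,47.55). Closed: final G1 returns to the first vertex.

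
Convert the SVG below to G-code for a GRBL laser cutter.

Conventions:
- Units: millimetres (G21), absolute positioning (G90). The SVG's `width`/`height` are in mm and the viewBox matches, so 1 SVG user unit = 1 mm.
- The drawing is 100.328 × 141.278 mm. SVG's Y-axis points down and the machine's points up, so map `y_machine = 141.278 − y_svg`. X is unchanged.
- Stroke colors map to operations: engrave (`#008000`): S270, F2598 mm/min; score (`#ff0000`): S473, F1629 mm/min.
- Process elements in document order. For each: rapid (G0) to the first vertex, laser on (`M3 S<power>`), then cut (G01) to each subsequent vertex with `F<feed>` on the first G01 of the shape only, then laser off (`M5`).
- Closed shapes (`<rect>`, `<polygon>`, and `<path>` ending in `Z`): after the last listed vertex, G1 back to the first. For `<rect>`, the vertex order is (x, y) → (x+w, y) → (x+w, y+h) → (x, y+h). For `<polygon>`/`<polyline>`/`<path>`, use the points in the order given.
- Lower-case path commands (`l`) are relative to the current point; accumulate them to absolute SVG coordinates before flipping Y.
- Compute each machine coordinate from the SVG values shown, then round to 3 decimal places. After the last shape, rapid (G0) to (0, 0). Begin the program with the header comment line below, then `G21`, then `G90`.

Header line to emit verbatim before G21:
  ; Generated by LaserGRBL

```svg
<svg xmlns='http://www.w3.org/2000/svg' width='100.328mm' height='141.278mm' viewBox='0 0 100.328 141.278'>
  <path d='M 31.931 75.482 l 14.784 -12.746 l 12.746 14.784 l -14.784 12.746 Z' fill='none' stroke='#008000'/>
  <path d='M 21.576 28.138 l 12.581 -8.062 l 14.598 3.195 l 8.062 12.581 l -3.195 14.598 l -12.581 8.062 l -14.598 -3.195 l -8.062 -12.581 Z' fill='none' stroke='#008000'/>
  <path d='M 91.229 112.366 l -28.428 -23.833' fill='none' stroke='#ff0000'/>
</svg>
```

Since the viewBox matches the mm dimensions, user units are millimetres directly. The only transform is the Y-flip y_m = 141.278 − y_svg.

Shape 1 is a regular polygon drawn with `<path>`. Its stroke #008000 means engrave at S270, F2598. After flipping Y the toolpath is (31.931,65.796) → (46.715,78.542) → (59.461,63.758) → (44.677,51.012) → (31.931,65.796), returning to the start.

Shape 2 is a regular polygon drawn with `<path>`. Its stroke #008000 means engrave at S270, F2598. After flipping Y the toolpath is (21.576,113.140) → (34.157,121.202) → (48.755,118.007) → (56.817,105.426) → (53.622,90.828) → (41.041,82.766) → (26.443,85.961) → (18.381,98.542) → (21.576,113.140), returning to the start.

Shape 3 is a line segment drawn with `<path>`. Its stroke #ff0000 means score at S473, F1629. After flipping Y the toolpath is (91.229,28.912) → (62.801,52.745).

; Generated by LaserGRBL
G21
G90
G0 X31.931 Y65.796
M3 S270
G01 X46.715 Y78.542 F2598
G01 X59.461 Y63.758
G01 X44.677 Y51.012
G01 X31.931 Y65.796
M5
G0 X21.576 Y113.140
M3 S270
G01 X34.157 Y121.202 F2598
G01 X48.755 Y118.007
G01 X56.817 Y105.426
G01 X53.622 Y90.828
G01 X41.041 Y82.766
G01 X26.443 Y85.961
G01 X18.381 Y98.542
G01 X21.576 Y113.140
M5
G0 X91.229 Y28.912
M3 S473
G01 X62.801 Y52.745 F1629
M5
G0 X0.000 Y0.000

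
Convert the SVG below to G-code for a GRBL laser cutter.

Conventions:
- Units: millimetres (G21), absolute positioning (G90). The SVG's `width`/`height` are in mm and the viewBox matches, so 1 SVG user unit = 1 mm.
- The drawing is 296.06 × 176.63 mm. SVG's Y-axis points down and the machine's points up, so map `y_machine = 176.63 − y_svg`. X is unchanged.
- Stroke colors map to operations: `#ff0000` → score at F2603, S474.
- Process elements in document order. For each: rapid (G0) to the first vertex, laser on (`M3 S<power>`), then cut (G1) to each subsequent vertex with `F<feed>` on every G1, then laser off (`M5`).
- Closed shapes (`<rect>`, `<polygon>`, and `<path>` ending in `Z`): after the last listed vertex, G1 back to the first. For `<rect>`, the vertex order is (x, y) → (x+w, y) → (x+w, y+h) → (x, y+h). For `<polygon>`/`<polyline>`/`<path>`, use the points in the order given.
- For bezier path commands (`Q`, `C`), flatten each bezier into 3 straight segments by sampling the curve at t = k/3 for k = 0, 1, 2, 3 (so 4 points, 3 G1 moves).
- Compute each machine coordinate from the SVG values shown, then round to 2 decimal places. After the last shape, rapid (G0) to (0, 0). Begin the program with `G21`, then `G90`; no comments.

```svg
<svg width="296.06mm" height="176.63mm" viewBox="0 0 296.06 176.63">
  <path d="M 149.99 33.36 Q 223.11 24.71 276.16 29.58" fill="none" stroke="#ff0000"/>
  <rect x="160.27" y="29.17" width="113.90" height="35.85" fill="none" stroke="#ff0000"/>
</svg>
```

1 u = 1 mm; y_m = 176.63 − y.

[1] `<path>` quadratic bezier, #ff0000→score S474 F2603: (149.99,143.27) → (196.51,147.53) → (238.56,148.79) → (276.16,147.05)

[2] `<rect>` rectangle, #ff0000→score S474 F2603: (160.27,147.46) → (274.17,147.46) → (274.17,111.61) → (160.27,111.61) → (160.27,147.46) (closed)

G21
G90
G0 X149.99 Y143.27
M3 S474
G1 X196.51 Y147.53 F2603
G1 X238.56 Y148.79 F2603
G1 X276.16 Y147.05 F2603
M5
G0 X160.27 Y147.46
M3 S474
G1 X274.17 Y147.46 F2603
G1 X274.17 Y111.61 F2603
G1 X160.27 Y111.61 F2603
G1 X160.27 Y147.46 F2603
M5
G0 X0.00 Y0.00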